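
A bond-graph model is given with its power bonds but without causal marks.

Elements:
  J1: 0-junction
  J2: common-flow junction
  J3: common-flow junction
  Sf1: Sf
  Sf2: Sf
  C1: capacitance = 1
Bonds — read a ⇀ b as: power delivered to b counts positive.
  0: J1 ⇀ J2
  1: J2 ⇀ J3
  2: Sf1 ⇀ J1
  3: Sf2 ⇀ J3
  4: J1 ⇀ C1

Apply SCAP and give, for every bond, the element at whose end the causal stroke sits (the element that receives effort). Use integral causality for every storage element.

β2 |Sf1  (source Sf1 imposes f)
β3 |Sf2  (Sf2: flow source, stroke at near end)
β1 |J3  (J3: bond 3 brought flow, rest push out)
β0 |J2  (1-jn J2 has f-setter on 1)
β4 |J1  (closing 0-jn rule on J1)

bond 0 |J2
bond 1 |J3
bond 2 |Sf1
bond 3 |Sf2
bond 4 |J1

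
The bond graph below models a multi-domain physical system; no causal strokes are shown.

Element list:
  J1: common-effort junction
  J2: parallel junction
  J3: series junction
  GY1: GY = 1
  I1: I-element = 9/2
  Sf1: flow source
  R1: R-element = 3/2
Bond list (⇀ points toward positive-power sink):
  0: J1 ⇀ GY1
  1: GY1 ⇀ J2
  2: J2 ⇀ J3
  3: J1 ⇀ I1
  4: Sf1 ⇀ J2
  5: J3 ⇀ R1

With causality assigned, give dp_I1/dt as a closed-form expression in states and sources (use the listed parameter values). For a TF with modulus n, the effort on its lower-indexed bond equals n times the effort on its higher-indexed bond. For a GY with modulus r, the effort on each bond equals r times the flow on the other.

dp_I1/dt = -F_Sf1 - 4*p_I1/27

b4 |Sf1  (Sf1 fixes flow; stroke at Sf1)
b3 |I1  (I1 outputs flow p/I1)
b0 |J1  (closing 0-jn rule on J1)
b1 |J2  (through GY1, causality inverts; strokes same side of GY1)
b2 |J3  (common-e at J2 fixed by 1)
b5 |R1  (closing 1-jn rule on J3)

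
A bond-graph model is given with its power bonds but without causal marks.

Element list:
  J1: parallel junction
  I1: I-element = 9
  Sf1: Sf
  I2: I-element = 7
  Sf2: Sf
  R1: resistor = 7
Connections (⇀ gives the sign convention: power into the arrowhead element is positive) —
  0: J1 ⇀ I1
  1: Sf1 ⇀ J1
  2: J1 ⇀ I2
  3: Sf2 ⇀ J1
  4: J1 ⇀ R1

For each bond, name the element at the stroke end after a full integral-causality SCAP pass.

bond 1 →Sf1  (Sf1: flow source, stroke at near end)
bond 3 →Sf2  (Sf2 fixes flow; stroke at Sf2)
bond 0 →I1  (prefer integral on I1)
bond 2 →I2  (prefer integral on I2)
bond 4 →J1  (closing 0-jn rule on J1)

#0 |I1
#1 |Sf1
#2 |I2
#3 |Sf2
#4 |J1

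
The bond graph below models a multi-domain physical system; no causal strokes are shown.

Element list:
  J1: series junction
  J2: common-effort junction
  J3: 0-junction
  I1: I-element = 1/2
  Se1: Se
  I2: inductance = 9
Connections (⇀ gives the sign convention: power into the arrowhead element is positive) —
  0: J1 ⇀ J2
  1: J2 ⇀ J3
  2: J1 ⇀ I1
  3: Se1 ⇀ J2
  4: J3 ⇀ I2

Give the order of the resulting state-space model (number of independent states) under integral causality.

b3 stroke→J2  (Se1 (Se) sets effort on bond)
b0 stroke→J1  (J2: bond 3 brought effort, rest push out)
b1 stroke→J3  (J2: bond 3 brought effort, rest push out)
b4 stroke→I2  (common-e at J3 fixed by 1)
b2 stroke→I1  (only one flow-in slot at J1)

2  (I1, I2 all integral)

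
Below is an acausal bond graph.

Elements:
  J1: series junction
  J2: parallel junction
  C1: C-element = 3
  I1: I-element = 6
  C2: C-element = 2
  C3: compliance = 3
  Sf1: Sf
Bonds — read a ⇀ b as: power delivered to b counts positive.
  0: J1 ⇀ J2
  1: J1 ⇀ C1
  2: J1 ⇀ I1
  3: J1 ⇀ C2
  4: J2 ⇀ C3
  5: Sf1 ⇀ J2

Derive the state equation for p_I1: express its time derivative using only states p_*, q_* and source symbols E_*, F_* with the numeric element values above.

dp_I1/dt = -q_C1/3 - q_C2/2 - q_C3/3

bond 5 →Sf1  (Sf1 fixes flow; stroke at Sf1)
bond 1 →J1  (C1: C, integral causality)
bond 2 →I1  (prefer integral on I1)
bond 0 →J1  (common-f at J1 fixed by 2)
bond 3 →J1  (common-f at J1 fixed by 2)
bond 4 →J2  (closing 0-jn rule on J2)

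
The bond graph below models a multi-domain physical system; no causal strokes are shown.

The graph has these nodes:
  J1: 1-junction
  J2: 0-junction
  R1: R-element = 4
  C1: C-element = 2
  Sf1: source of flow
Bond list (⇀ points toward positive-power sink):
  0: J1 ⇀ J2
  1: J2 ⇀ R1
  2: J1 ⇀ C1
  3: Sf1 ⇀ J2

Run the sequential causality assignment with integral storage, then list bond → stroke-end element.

#3 |Sf1  (source Sf1 imposes f)
#2 |J1  (C1: C, integral causality)
#0 |J2  (J1: last free bond brings flow in)
#1 |R1  (0-jn J2 has e-setter on 0)

#0 stroke at J2
#1 stroke at R1
#2 stroke at J1
#3 stroke at Sf1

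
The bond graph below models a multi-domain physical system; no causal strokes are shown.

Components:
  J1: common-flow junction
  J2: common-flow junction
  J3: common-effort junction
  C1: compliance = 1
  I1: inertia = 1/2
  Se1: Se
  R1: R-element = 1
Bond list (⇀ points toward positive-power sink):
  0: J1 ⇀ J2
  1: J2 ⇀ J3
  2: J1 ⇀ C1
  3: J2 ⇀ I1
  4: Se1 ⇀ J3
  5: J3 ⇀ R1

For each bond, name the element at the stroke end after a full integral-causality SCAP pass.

b4 |J3  (Se1: effort source, stroke at far end)
b1 |J2  (J3: bond 4 brought effort, rest push out)
b5 |R1  (J3: bond 4 brought effort, rest push out)
b2 |J1  (C1 integral (e out))
b0 |J2  (J1: last free bond brings flow in)
b3 |I1  (closing 1-jn rule on J2)

#0 stroke at J2
#1 stroke at J2
#2 stroke at J1
#3 stroke at I1
#4 stroke at J3
#5 stroke at R1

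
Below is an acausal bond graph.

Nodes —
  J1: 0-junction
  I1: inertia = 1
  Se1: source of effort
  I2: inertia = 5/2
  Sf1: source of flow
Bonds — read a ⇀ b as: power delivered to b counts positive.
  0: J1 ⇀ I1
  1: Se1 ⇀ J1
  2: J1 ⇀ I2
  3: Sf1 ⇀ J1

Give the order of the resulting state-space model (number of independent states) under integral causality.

β1 stroke at J1  (Se1 (Se) sets effort on bond)
β3 stroke at Sf1  (source Sf1 imposes f)
β0 stroke at I1  (J1: bond 1 brought effort, rest push out)
β2 stroke at I2  (J1: bond 1 brought effort, rest push out)

2  (I1, I2 all integral)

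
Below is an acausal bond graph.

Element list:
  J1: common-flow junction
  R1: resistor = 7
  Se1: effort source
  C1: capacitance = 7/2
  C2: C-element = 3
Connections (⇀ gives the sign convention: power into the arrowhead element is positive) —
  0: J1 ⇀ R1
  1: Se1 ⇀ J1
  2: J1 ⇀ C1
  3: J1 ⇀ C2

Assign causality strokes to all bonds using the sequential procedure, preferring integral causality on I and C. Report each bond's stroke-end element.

β1 stroke at J1  (Se1 (Se) sets effort on bond)
β2 stroke at J1  (C1 integral (e out))
β3 stroke at J1  (prefer integral on C2)
β0 stroke at R1  (J1 needs exactly one f-in)

bond 0 stroke at R1
bond 1 stroke at J1
bond 2 stroke at J1
bond 3 stroke at J1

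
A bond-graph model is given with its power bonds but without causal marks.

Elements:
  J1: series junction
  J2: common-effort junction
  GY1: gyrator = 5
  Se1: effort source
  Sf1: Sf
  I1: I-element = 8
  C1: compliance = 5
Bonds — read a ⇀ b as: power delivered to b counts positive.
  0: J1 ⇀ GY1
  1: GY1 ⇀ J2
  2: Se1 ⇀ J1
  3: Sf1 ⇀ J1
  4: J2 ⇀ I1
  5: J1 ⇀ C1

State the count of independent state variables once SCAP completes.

β2 |J1  (Se1: effort source, stroke at far end)
β3 |Sf1  (Sf1 (Sf) sets flow on bond)
β0 |J1  (J1 flow already set via bond 3)
β5 |J1  (1-jn J1 has f-setter on 3)
β1 |J2  (GY1: gyrator matches bond 0)
β4 |I1  (0-jn J2 has e-setter on 1)

2  (C1, I1 all integral)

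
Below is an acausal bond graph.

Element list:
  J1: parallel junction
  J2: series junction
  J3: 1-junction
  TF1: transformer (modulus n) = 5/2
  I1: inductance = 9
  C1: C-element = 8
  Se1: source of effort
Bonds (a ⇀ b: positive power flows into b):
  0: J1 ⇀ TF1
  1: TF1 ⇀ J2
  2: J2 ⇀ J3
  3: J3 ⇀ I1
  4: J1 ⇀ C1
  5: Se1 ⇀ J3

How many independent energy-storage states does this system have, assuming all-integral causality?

b5 →J3  (Se1: effort source, stroke at far end)
b3 →I1  (prefer integral on I1)
b2 →J3  (1-jn J3 has f-setter on 3)
b1 →J2  (1-jn J2 has f-setter on 2)
b0 →TF1  (TF1 one-in-one-out from 1)
b4 →J1  (J1: last free bond brings effort in)

2  (C1, I1 all integral)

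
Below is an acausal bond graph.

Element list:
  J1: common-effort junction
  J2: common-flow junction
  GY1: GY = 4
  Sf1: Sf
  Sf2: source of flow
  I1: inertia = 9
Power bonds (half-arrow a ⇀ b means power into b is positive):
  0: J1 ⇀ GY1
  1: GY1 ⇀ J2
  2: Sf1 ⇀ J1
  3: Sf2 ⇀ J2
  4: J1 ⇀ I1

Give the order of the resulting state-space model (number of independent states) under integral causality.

β2 stroke→Sf1  (Sf1 (Sf) sets flow on bond)
β3 stroke→Sf2  (Sf2 fixes flow; stroke at Sf2)
β1 stroke→J2  (1-jn J2 has f-setter on 3)
β0 stroke→J1  (GY GY1: same side as bond 1)
β4 stroke→I1  (common-e at J1 fixed by 0)

1  (I1 all integral)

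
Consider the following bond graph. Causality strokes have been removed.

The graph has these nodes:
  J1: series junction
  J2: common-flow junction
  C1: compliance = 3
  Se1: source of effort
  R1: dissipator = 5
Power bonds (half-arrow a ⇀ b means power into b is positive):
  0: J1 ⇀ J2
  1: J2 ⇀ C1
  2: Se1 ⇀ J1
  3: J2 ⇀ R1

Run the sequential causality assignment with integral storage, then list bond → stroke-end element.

b2 stroke at J1  (Se1 (Se) sets effort on bond)
b0 stroke at J2  (J1 needs exactly one f-in)
b1 stroke at J2  (C1: C, integral causality)
b3 stroke at R1  (closing 1-jn rule on J2)

#0 stroke at J2
#1 stroke at J2
#2 stroke at J1
#3 stroke at R1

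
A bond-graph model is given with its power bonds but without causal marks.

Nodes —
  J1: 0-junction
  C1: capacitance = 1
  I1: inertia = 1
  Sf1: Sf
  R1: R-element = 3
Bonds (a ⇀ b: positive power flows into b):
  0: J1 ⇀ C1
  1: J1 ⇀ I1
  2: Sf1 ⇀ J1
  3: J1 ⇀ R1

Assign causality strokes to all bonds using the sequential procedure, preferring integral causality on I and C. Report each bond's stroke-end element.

#0 stroke at J1
#1 stroke at I1
#2 stroke at Sf1
#3 stroke at R1

b2 stroke at Sf1  (Sf1 (Sf) sets flow on bond)
b0 stroke at J1  (prefer integral on C1)
b1 stroke at I1  (common-e at J1 fixed by 0)
b3 stroke at R1  (common-e at J1 fixed by 0)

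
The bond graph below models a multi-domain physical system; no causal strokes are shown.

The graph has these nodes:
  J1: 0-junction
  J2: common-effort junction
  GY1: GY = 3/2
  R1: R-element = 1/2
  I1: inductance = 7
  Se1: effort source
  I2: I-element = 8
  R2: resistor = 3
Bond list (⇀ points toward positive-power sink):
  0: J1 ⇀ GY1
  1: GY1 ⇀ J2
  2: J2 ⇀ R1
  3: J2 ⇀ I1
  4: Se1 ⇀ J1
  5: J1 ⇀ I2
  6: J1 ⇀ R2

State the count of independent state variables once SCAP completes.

#4 stroke→J1  (Se1 fixes effort; stroke away)
#0 stroke→GY1  (J1: bond 4 brought effort, rest push out)
#5 stroke→I2  (J1: bond 4 brought effort, rest push out)
#6 stroke→R2  (J1 effort already set via bond 4)
#1 stroke→GY1  (GY1 both-in/both-out from 0)
#3 stroke→I1  (I1: I, integral causality)
#2 stroke→J2  (J2: last free bond brings effort in)

2  (I1, I2 all integral)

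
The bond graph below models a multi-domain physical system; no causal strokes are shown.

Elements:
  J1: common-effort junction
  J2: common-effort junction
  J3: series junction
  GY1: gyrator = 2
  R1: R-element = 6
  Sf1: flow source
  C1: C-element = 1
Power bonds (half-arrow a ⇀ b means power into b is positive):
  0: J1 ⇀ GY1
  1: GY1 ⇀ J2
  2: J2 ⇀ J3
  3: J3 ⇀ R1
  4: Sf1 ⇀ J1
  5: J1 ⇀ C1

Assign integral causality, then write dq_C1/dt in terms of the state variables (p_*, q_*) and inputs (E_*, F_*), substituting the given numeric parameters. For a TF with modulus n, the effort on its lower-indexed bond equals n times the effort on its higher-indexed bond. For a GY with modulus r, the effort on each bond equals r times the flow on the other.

dq_C1/dt = F_Sf1 - 3*q_C1/2

#4 |Sf1  (source Sf1 imposes f)
#5 |J1  (prefer integral on C1)
#0 |GY1  (J1 effort already set via bond 5)
#1 |GY1  (GY GY1: same side as bond 0)
#2 |J2  (J2 needs exactly one e-in)
#3 |J3  (J3 flow already set via bond 2)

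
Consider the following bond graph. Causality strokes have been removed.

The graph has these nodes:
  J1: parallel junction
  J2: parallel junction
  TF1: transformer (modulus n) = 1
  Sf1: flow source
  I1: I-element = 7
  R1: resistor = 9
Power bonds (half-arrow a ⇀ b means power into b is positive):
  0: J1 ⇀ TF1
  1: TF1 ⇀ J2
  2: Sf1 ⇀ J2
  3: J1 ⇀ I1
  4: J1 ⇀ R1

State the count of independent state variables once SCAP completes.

#2 →Sf1  (Sf1 (Sf) sets flow on bond)
#1 →J2  (closing 0-jn rule on J2)
#0 →TF1  (TF1: transformer flips bond 1)
#3 →I1  (I1 outputs flow p/I1)
#4 →J1  (closing 0-jn rule on J1)

1  (I1 all integral)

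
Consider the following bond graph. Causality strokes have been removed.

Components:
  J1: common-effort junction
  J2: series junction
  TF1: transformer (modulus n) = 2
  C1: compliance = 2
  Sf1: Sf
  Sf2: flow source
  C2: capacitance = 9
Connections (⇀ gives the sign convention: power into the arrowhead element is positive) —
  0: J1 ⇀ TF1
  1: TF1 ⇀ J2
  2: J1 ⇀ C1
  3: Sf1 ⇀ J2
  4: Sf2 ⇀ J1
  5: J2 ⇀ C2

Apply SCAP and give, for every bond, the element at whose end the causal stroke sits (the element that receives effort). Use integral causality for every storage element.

b3 stroke at Sf1  (source Sf1 imposes f)
b4 stroke at Sf2  (source Sf2 imposes f)
b1 stroke at J2  (common-f at J2 fixed by 3)
b5 stroke at J2  (common-f at J2 fixed by 3)
b0 stroke at TF1  (through TF1, causality passes straight; one stroke at TF1)
b2 stroke at J1  (J1: last free bond brings effort in)

b0 stroke→TF1
b1 stroke→J2
b2 stroke→J1
b3 stroke→Sf1
b4 stroke→Sf2
b5 stroke→J2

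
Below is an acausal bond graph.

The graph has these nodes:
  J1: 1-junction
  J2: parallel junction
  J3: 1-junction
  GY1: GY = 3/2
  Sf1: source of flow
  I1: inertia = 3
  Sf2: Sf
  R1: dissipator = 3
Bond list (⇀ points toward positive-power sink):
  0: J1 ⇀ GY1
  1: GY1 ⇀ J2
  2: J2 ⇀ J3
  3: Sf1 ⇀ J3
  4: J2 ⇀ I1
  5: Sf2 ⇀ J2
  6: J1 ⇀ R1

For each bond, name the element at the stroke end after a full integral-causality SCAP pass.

b3 →Sf1  (Sf1 fixes flow; stroke at Sf1)
b5 →Sf2  (source Sf2 imposes f)
b2 →J3  (J3 flow already set via bond 3)
b4 →I1  (prefer integral on I1)
b1 →J2  (closing 0-jn rule on J2)
b0 →J1  (GY1: gyrator matches bond 1)
b6 →R1  (closing 1-jn rule on J1)

#0 |J1
#1 |J2
#2 |J3
#3 |Sf1
#4 |I1
#5 |Sf2
#6 |R1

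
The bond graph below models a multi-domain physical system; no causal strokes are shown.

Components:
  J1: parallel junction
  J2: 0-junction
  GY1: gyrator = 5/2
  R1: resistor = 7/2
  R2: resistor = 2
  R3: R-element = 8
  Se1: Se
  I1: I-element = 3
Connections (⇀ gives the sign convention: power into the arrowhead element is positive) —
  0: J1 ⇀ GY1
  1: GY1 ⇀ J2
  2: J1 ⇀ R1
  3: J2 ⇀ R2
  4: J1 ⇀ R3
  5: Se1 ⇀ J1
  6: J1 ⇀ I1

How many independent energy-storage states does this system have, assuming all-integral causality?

1  (I1 all integral)

β5 stroke→J1  (Se1 (Se) sets effort on bond)
β0 stroke→GY1  (0-jn J1 has e-setter on 5)
β2 stroke→R1  (common-e at J1 fixed by 5)
β4 stroke→R3  (J1 effort already set via bond 5)
β6 stroke→I1  (0-jn J1 has e-setter on 5)
β1 stroke→GY1  (GY GY1: same side as bond 0)
β3 stroke→J2  (J2 needs exactly one e-in)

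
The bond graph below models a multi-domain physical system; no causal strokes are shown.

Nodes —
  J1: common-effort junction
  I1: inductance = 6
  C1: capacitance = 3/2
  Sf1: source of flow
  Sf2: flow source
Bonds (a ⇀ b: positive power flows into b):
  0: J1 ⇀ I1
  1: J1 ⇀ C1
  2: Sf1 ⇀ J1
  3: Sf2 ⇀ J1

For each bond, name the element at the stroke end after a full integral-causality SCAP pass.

bond 2 |Sf1  (Sf1: flow source, stroke at near end)
bond 3 |Sf2  (Sf2 fixes flow; stroke at Sf2)
bond 0 |I1  (I1 integral (f out))
bond 1 |J1  (J1: last free bond brings effort in)

bond 0 stroke→I1
bond 1 stroke→J1
bond 2 stroke→Sf1
bond 3 stroke→Sf2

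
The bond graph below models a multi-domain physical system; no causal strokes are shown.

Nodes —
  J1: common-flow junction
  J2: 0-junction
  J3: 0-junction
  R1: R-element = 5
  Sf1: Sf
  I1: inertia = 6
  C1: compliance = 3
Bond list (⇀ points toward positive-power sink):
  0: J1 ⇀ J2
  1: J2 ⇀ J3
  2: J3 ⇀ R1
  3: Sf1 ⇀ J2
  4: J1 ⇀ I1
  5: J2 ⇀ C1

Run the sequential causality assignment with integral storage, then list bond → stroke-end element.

#0 |J1
#1 |J3
#2 |R1
#3 |Sf1
#4 |I1
#5 |J2

bond 3 →Sf1  (Sf1 fixes flow; stroke at Sf1)
bond 4 →I1  (I1: I, integral causality)
bond 0 →J1  (J1 flow already set via bond 4)
bond 5 →J2  (prefer integral on C1)
bond 1 →J3  (common-e at J2 fixed by 5)
bond 2 →R1  (0-jn J3 has e-setter on 1)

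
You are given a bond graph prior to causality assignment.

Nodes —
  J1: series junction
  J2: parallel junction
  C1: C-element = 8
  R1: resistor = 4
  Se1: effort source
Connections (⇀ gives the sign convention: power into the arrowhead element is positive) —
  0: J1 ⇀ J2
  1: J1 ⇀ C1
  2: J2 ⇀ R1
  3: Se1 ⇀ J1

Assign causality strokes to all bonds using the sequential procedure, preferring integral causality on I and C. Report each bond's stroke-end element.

b0 |J2
b1 |J1
b2 |R1
b3 |J1

bond 3 stroke at J1  (Se1 fixes effort; stroke away)
bond 1 stroke at J1  (C1 integral (e out))
bond 0 stroke at J2  (J1 needs exactly one f-in)
bond 2 stroke at R1  (0-jn J2 has e-setter on 0)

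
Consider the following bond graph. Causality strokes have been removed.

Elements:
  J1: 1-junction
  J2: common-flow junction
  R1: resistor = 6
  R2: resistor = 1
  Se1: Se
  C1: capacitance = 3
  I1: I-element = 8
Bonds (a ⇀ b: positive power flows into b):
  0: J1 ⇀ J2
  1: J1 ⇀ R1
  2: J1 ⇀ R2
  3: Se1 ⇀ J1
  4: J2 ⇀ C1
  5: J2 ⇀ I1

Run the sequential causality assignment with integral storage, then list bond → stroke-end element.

bond 3 stroke at J1  (source Se1 imposes e)
bond 4 stroke at J2  (C1 integral (e out))
bond 5 stroke at I1  (prefer integral on I1)
bond 0 stroke at J2  (1-jn J2 has f-setter on 5)
bond 1 stroke at J1  (J1 flow already set via bond 0)
bond 2 stroke at J1  (1-jn J1 has f-setter on 0)

b0 stroke→J2
b1 stroke→J1
b2 stroke→J1
b3 stroke→J1
b4 stroke→J2
b5 stroke→I1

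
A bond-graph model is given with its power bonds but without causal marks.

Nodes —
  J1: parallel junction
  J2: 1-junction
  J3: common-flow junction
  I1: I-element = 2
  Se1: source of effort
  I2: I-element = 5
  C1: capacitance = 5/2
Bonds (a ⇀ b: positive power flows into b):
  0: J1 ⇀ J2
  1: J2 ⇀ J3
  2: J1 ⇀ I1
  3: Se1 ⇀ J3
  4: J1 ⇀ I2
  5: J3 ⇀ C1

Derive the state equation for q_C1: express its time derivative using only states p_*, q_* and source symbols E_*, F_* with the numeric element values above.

dq_C1/dt = -p_I1/2 - p_I2/5

b3 →J3  (Se1: effort source, stroke at far end)
b2 →I1  (I1 outputs flow p/I1)
b4 →I2  (I2 outputs flow p/I2)
b0 →J1  (J1: last free bond brings effort in)
b1 →J2  (J2: bond 0 brought flow, rest push out)
b5 →J3  (J3 flow already set via bond 1)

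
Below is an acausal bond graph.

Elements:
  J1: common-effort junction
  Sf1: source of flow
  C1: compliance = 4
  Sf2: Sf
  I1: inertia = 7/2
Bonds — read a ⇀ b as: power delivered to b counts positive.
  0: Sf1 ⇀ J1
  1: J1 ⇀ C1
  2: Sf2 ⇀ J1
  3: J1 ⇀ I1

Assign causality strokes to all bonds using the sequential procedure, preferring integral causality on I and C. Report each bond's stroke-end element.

bond 0 stroke at Sf1
bond 1 stroke at J1
bond 2 stroke at Sf2
bond 3 stroke at I1

#0 →Sf1  (source Sf1 imposes f)
#2 →Sf2  (Sf2 fixes flow; stroke at Sf2)
#1 →J1  (C1 integral (e out))
#3 →I1  (J1 effort already set via bond 1)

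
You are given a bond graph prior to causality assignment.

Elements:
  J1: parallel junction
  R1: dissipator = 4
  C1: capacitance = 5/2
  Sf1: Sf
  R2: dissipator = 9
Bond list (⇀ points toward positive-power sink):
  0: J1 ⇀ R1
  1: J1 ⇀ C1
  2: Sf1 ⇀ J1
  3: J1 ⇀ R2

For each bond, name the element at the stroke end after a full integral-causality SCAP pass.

b2 stroke at Sf1  (Sf1 fixes flow; stroke at Sf1)
b1 stroke at J1  (prefer integral on C1)
b0 stroke at R1  (J1 effort already set via bond 1)
b3 stroke at R2  (common-e at J1 fixed by 1)

b0 stroke→R1
b1 stroke→J1
b2 stroke→Sf1
b3 stroke→R2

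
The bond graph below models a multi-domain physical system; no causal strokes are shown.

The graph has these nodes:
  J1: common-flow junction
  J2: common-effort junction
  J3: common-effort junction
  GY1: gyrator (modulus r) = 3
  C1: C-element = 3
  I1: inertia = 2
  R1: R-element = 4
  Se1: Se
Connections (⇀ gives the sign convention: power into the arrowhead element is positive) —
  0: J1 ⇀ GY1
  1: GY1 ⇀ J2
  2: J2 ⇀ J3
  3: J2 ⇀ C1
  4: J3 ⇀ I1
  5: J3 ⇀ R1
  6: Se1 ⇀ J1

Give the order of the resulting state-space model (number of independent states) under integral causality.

b6 |J1  (Se1: effort source, stroke at far end)
b0 |GY1  (closing 1-jn rule on J1)
b1 |GY1  (GY1 both-in/both-out from 0)
b3 |J2  (C1 integral (e out))
b2 |J3  (common-e at J2 fixed by 3)
b4 |I1  (common-e at J3 fixed by 2)
b5 |R1  (J3 effort already set via bond 2)

2  (C1, I1 all integral)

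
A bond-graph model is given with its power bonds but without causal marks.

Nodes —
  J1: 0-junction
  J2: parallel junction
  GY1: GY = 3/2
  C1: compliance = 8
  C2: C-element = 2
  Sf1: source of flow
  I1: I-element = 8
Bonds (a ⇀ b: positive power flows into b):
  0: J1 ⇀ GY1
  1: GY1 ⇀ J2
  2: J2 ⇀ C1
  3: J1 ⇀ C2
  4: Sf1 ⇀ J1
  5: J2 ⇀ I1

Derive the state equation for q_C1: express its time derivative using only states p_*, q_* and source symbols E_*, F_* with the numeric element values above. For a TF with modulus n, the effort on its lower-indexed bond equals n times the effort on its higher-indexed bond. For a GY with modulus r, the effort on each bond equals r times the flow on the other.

β4 stroke at Sf1  (source Sf1 imposes f)
β2 stroke at J2  (C1: C, integral causality)
β1 stroke at GY1  (J2 effort already set via bond 2)
β5 stroke at I1  (0-jn J2 has e-setter on 2)
β0 stroke at GY1  (GY1 both-in/both-out from 1)
β3 stroke at J1  (only one effort-in slot at J1)

dq_C1/dt = -p_I1/8 + q_C2/3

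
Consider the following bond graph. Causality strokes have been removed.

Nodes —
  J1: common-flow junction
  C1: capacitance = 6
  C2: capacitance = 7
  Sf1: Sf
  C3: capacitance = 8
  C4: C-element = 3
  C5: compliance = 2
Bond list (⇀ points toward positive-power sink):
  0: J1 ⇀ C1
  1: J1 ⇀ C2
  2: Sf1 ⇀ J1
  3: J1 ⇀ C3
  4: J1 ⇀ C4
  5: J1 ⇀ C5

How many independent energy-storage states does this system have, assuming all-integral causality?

5  (C1, C2, C3, C4, C5 all integral)

#2 stroke→Sf1  (Sf1: flow source, stroke at near end)
#0 stroke→J1  (J1 flow already set via bond 2)
#1 stroke→J1  (1-jn J1 has f-setter on 2)
#3 stroke→J1  (common-f at J1 fixed by 2)
#4 stroke→J1  (J1 flow already set via bond 2)
#5 stroke→J1  (common-f at J1 fixed by 2)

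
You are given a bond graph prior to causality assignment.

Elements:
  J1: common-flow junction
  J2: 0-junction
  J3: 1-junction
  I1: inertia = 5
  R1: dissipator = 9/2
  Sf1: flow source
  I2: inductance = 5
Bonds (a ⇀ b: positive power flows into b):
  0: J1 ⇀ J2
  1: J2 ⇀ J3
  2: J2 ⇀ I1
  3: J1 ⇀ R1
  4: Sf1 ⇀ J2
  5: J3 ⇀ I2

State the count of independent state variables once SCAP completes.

2  (I1, I2 all integral)

bond 4 |Sf1  (Sf1: flow source, stroke at near end)
bond 2 |I1  (prefer integral on I1)
bond 5 |I2  (I2 outputs flow p/I2)
bond 1 |J3  (J3: bond 5 brought flow, rest push out)
bond 0 |J2  (J2 needs exactly one e-in)
bond 3 |J1  (J1 flow already set via bond 0)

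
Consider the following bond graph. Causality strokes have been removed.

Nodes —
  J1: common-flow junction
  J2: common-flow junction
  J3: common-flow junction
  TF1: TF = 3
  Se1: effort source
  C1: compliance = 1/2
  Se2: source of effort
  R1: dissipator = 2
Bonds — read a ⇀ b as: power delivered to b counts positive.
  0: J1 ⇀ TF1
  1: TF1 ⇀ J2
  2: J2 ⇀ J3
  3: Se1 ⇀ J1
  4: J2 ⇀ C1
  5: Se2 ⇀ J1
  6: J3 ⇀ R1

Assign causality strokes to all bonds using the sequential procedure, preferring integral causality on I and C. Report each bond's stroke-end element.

b3 →J1  (Se1: effort source, stroke at far end)
b5 →J1  (source Se2 imposes e)
b0 →TF1  (closing 1-jn rule on J1)
b1 →J2  (TF TF1: opposite of bond 0)
b4 →J2  (C1 outputs effort q/C1)
b2 →J3  (J2 needs exactly one f-in)
b6 →R1  (only one flow-in slot at J3)

bond 0 |TF1
bond 1 |J2
bond 2 |J3
bond 3 |J1
bond 4 |J2
bond 5 |J1
bond 6 |R1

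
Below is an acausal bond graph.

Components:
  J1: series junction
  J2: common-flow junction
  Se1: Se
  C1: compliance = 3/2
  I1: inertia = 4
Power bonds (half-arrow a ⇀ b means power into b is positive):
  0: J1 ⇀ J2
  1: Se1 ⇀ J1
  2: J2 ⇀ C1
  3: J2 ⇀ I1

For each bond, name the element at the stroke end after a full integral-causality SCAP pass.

β1 stroke→J1  (Se1: effort source, stroke at far end)
β0 stroke→J2  (closing 1-jn rule on J1)
β2 stroke→J2  (C1: C, integral causality)
β3 stroke→I1  (J2: last free bond brings flow in)

β0 →J2
β1 →J1
β2 →J2
β3 →I1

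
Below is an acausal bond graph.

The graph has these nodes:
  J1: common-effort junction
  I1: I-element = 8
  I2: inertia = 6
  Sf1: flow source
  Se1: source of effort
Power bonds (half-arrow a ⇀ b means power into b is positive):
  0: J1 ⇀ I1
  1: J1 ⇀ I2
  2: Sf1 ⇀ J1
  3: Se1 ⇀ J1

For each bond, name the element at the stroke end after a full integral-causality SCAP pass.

b0 →I1
b1 →I2
b2 →Sf1
b3 →J1

#2 →Sf1  (Sf1: flow source, stroke at near end)
#3 →J1  (Se1 (Se) sets effort on bond)
#0 →I1  (0-jn J1 has e-setter on 3)
#1 →I2  (J1 effort already set via bond 3)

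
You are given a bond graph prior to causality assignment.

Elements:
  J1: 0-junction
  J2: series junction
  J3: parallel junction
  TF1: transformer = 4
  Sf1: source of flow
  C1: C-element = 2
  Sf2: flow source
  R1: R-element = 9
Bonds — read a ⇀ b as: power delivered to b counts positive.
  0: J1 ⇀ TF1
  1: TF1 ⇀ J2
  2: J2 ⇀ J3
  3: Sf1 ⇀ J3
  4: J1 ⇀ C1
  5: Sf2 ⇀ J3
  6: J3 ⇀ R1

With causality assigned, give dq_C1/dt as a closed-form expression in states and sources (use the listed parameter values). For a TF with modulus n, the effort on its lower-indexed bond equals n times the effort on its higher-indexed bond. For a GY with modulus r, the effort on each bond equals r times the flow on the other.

dq_C1/dt = F_Sf1/4 + F_Sf2/4 - q_C1/288

β3 →Sf1  (Sf1 fixes flow; stroke at Sf1)
β5 →Sf2  (Sf2: flow source, stroke at near end)
β4 →J1  (prefer integral on C1)
β0 →TF1  (J1: bond 4 brought effort, rest push out)
β1 →J2  (TF1 one-in-one-out from 0)
β2 →J3  (only one flow-in slot at J2)
β6 →R1  (J3: bond 2 brought effort, rest push out)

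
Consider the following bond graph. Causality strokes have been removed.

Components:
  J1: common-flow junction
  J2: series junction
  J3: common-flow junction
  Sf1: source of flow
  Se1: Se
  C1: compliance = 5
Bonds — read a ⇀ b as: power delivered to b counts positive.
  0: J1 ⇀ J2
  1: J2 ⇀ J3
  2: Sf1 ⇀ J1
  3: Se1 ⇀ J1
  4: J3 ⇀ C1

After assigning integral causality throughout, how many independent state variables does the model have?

b2 stroke at Sf1  (Sf1: flow source, stroke at near end)
b3 stroke at J1  (source Se1 imposes e)
b0 stroke at J1  (1-jn J1 has f-setter on 2)
b1 stroke at J2  (1-jn J2 has f-setter on 0)
b4 stroke at J3  (J3 flow already set via bond 1)

1  (C1 all integral)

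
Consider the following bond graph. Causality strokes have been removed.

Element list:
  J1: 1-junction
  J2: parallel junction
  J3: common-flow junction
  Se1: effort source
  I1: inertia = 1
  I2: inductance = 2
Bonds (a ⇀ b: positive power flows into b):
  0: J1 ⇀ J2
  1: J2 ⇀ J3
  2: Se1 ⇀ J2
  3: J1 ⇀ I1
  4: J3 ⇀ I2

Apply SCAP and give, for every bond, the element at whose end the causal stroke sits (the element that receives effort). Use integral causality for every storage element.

#2 stroke at J2  (source Se1 imposes e)
#0 stroke at J1  (common-e at J2 fixed by 2)
#1 stroke at J3  (J2: bond 2 brought effort, rest push out)
#4 stroke at I2  (J3 needs exactly one f-in)
#3 stroke at I1  (J1 needs exactly one f-in)

#0 stroke→J1
#1 stroke→J3
#2 stroke→J2
#3 stroke→I1
#4 stroke→I2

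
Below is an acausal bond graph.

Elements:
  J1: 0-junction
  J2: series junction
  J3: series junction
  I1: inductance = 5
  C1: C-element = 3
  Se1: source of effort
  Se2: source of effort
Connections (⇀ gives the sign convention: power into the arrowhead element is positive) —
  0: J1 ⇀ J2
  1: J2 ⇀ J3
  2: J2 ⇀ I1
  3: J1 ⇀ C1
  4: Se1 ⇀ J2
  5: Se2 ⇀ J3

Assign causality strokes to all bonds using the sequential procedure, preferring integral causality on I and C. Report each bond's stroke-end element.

β0 stroke at J2
β1 stroke at J2
β2 stroke at I1
β3 stroke at J1
β4 stroke at J2
β5 stroke at J3

b4 |J2  (source Se1 imposes e)
b5 |J3  (Se2 (Se) sets effort on bond)
b1 |J2  (closing 1-jn rule on J3)
b2 |I1  (I1 integral (f out))
b0 |J2  (1-jn J2 has f-setter on 2)
b3 |J1  (J1: last free bond brings effort in)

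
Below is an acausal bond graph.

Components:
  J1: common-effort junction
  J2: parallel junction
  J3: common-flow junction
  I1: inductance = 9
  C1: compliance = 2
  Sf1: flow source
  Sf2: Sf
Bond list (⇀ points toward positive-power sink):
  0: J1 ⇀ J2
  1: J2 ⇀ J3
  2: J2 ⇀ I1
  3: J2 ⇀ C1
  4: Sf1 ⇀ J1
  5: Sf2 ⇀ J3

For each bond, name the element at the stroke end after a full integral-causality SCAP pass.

#0 →J1
#1 →J3
#2 →I1
#3 →J2
#4 →Sf1
#5 →Sf2

#4 |Sf1  (Sf1 (Sf) sets flow on bond)
#5 |Sf2  (source Sf2 imposes f)
#0 |J1  (J1 needs exactly one e-in)
#1 |J3  (common-f at J3 fixed by 5)
#2 |I1  (I1 outputs flow p/I1)
#3 |J2  (only one effort-in slot at J2)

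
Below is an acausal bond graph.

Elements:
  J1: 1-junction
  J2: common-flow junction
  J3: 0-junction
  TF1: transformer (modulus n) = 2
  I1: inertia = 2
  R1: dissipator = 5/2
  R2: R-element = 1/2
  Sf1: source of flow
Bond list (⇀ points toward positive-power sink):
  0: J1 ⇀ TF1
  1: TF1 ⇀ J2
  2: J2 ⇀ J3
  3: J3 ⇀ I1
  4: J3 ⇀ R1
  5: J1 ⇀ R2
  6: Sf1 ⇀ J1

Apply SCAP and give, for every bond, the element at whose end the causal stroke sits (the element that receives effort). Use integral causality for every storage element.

#0 stroke at J1
#1 stroke at TF1
#2 stroke at J2
#3 stroke at I1
#4 stroke at J3
#5 stroke at J1
#6 stroke at Sf1

β6 |Sf1  (Sf1 fixes flow; stroke at Sf1)
β0 |J1  (J1 flow already set via bond 6)
β5 |J1  (1-jn J1 has f-setter on 6)
β1 |TF1  (TF TF1: opposite of bond 0)
β2 |J2  (1-jn J2 has f-setter on 1)
β3 |I1  (prefer integral on I1)
β4 |J3  (closing 0-jn rule on J3)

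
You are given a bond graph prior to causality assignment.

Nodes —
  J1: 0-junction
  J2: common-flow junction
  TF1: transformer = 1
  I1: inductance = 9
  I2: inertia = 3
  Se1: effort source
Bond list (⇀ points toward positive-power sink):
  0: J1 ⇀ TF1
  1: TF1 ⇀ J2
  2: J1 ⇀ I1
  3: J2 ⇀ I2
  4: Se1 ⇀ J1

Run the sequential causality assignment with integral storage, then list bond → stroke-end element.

bond 0 stroke→TF1
bond 1 stroke→J2
bond 2 stroke→I1
bond 3 stroke→I2
bond 4 stroke→J1

b4 stroke→J1  (source Se1 imposes e)
b0 stroke→TF1  (J1: bond 4 brought effort, rest push out)
b2 stroke→I1  (common-e at J1 fixed by 4)
b1 stroke→J2  (TF TF1: opposite of bond 0)
b3 stroke→I2  (J2 needs exactly one f-in)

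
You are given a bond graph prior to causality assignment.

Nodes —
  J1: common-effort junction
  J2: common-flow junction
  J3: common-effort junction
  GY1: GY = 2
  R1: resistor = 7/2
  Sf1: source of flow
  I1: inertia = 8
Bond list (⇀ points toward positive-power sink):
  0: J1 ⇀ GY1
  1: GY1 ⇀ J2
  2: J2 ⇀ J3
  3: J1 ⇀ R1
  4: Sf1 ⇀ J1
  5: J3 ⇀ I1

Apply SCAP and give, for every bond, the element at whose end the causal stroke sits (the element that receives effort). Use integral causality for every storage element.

bond 4 stroke at Sf1  (Sf1 fixes flow; stroke at Sf1)
bond 5 stroke at I1  (I1 outputs flow p/I1)
bond 2 stroke at J3  (only one effort-in slot at J3)
bond 1 stroke at J2  (J2 flow already set via bond 2)
bond 0 stroke at J1  (GY1 both-in/both-out from 1)
bond 3 stroke at R1  (J1 effort already set via bond 0)

β0 stroke→J1
β1 stroke→J2
β2 stroke→J3
β3 stroke→R1
β4 stroke→Sf1
β5 stroke→I1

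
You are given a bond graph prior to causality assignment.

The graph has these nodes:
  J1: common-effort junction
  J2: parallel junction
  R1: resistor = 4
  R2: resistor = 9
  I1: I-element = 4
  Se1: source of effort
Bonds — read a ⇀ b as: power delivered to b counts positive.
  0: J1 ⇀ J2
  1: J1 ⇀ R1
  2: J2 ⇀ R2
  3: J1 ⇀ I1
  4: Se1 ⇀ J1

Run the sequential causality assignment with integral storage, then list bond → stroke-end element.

#0 →J2
#1 →R1
#2 →R2
#3 →I1
#4 →J1

#4 |J1  (source Se1 imposes e)
#0 |J2  (J1: bond 4 brought effort, rest push out)
#1 |R1  (common-e at J1 fixed by 4)
#3 |I1  (common-e at J1 fixed by 4)
#2 |R2  (J2 effort already set via bond 0)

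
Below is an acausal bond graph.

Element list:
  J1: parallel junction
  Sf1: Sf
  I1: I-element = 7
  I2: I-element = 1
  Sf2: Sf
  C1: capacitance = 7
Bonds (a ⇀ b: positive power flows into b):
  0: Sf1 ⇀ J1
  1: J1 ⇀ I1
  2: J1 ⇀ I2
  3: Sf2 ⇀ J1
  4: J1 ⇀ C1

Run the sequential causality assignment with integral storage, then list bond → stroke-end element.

b0 |Sf1
b1 |I1
b2 |I2
b3 |Sf2
b4 |J1

#0 |Sf1  (source Sf1 imposes f)
#3 |Sf2  (Sf2: flow source, stroke at near end)
#1 |I1  (I1: I, integral causality)
#2 |I2  (prefer integral on I2)
#4 |J1  (only one effort-in slot at J1)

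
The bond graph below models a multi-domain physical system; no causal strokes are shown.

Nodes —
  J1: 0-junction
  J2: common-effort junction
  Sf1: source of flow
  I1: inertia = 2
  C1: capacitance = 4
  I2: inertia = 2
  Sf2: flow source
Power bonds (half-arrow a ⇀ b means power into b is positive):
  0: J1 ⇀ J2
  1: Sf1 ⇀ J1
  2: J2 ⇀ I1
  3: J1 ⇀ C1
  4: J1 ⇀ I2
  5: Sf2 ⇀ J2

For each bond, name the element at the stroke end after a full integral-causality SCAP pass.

β0 |J2
β1 |Sf1
β2 |I1
β3 |J1
β4 |I2
β5 |Sf2

bond 1 stroke at Sf1  (Sf1: flow source, stroke at near end)
bond 5 stroke at Sf2  (Sf2: flow source, stroke at near end)
bond 2 stroke at I1  (I1 outputs flow p/I1)
bond 0 stroke at J2  (closing 0-jn rule on J2)
bond 3 stroke at J1  (C1 integral (e out))
bond 4 stroke at I2  (J1 effort already set via bond 3)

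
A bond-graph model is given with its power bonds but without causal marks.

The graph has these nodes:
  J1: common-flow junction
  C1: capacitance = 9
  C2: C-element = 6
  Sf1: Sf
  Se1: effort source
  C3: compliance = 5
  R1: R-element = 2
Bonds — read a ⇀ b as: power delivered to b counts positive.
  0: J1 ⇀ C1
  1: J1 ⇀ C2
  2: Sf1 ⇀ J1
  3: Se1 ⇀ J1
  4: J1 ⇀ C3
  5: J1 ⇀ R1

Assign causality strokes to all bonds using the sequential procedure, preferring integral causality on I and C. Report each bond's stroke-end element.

β0 →J1
β1 →J1
β2 →Sf1
β3 →J1
β4 →J1
β5 →J1

bond 2 →Sf1  (source Sf1 imposes f)
bond 3 →J1  (Se1 (Se) sets effort on bond)
bond 0 →J1  (common-f at J1 fixed by 2)
bond 1 →J1  (common-f at J1 fixed by 2)
bond 4 →J1  (1-jn J1 has f-setter on 2)
bond 5 →J1  (J1: bond 2 brought flow, rest push out)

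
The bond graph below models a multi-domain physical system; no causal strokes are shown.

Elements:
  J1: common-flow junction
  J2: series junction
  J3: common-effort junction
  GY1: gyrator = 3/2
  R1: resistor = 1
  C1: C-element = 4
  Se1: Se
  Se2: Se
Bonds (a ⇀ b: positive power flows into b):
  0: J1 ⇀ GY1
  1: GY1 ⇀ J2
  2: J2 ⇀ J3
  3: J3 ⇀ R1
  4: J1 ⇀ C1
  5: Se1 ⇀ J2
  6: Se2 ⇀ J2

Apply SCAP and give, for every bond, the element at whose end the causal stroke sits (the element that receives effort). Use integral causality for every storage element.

bond 0 →GY1
bond 1 →GY1
bond 2 →J2
bond 3 →J3
bond 4 →J1
bond 5 →J2
bond 6 →J2

#5 →J2  (Se1 fixes effort; stroke away)
#6 →J2  (Se2: effort source, stroke at far end)
#4 →J1  (prefer integral on C1)
#0 →GY1  (J1: last free bond brings flow in)
#1 →GY1  (GY1 both-in/both-out from 0)
#2 →J2  (1-jn J2 has f-setter on 1)
#3 →J3  (J3: last free bond brings effort in)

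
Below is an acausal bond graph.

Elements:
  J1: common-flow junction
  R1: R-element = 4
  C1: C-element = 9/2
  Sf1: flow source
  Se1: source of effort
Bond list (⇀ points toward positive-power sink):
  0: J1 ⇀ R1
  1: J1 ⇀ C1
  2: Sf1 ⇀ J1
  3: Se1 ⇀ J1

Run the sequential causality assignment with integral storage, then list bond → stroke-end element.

bond 0 |J1
bond 1 |J1
bond 2 |Sf1
bond 3 |J1

bond 2 stroke→Sf1  (Sf1 (Sf) sets flow on bond)
bond 3 stroke→J1  (Se1 (Se) sets effort on bond)
bond 0 stroke→J1  (1-jn J1 has f-setter on 2)
bond 1 stroke→J1  (common-f at J1 fixed by 2)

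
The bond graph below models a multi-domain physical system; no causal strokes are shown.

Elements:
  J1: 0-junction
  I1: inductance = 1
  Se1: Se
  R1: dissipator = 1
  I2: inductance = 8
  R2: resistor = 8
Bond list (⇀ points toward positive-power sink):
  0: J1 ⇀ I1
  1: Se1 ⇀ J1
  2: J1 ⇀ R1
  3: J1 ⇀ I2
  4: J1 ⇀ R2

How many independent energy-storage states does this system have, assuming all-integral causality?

2  (I1, I2 all integral)

#1 →J1  (Se1 (Se) sets effort on bond)
#0 →I1  (J1 effort already set via bond 1)
#2 →R1  (common-e at J1 fixed by 1)
#3 →I2  (J1: bond 1 brought effort, rest push out)
#4 →R2  (0-jn J1 has e-setter on 1)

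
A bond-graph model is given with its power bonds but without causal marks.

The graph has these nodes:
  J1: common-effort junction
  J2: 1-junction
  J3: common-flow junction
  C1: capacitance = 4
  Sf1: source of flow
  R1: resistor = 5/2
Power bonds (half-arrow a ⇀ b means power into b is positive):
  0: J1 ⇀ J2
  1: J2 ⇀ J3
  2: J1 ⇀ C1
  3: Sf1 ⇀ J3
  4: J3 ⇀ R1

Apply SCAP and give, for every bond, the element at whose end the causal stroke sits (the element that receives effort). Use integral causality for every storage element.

#3 stroke at Sf1  (Sf1 (Sf) sets flow on bond)
#1 stroke at J3  (common-f at J3 fixed by 3)
#4 stroke at J3  (J3 flow already set via bond 3)
#0 stroke at J2  (J2 flow already set via bond 1)
#2 stroke at J1  (only one effort-in slot at J1)

#0 stroke→J2
#1 stroke→J3
#2 stroke→J1
#3 stroke→Sf1
#4 stroke→J3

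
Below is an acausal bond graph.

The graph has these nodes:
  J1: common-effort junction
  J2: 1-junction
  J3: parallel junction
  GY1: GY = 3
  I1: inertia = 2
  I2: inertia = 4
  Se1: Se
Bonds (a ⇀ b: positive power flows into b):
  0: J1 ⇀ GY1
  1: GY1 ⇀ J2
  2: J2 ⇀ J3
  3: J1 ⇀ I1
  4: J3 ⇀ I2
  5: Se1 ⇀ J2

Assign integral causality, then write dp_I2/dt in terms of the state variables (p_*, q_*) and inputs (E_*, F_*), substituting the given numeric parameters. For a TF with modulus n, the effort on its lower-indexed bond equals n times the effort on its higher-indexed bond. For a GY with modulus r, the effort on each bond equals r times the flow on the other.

dp_I2/dt = E_Se1 - 3*p_I1/2

b5 stroke at J2  (source Se1 imposes e)
b3 stroke at I1  (I1 integral (f out))
b0 stroke at J1  (J1 needs exactly one e-in)
b1 stroke at J2  (GY GY1: same side as bond 0)
b2 stroke at J3  (J2: last free bond brings flow in)
b4 stroke at I2  (J3: bond 2 brought effort, rest push out)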